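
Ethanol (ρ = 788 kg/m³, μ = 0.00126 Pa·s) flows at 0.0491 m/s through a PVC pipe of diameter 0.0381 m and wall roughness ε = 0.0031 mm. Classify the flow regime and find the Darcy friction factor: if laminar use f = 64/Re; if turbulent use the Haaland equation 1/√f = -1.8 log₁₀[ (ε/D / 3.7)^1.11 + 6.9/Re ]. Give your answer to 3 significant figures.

f ≈ 0.0547

Re = ρVD/μ = 788·0.0491·0.0381/0.00126 = 1170.
Re < 2300 → laminar, so f = 64/Re = 0.0547 (roughness is irrelevant in laminar flow).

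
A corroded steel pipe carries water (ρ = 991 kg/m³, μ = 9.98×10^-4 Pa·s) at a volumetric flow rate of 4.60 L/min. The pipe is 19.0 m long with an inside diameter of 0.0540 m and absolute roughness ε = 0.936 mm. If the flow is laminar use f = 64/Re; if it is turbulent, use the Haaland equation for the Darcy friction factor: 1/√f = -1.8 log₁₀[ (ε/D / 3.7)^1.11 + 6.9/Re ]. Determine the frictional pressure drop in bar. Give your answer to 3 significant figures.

ΔP ≈ 6.97×10^-5 bar

Q = 4.60 L/min = 4.60/60000 = 7.667e-05 m³/s.
Cross-sectional area A = πD²/4 = π(0.054)²/4 = 0.00229 m²; mean velocity V = Q/A = 7.667e-05/0.00229 = 0.03348 m/s.
Reynolds number Re = ρVD/μ = 991 · 0.03348 · 0.054 / 0.000998 = 1795.
Re < 2300 → laminar flow, so f = 64/Re = 64/1795 = 0.03565 (the turbulent correlation is not needed).
Darcy-Weisbach: ΔP = f(L/D)(ρV²/2) = 0.03565·(19/0.054)·(991·0.03348²/2) = 0.03565·351.9·0.5553 = 6.966 Pa.
ΔP = 6.966 Pa = 6.97×10^-5 bar.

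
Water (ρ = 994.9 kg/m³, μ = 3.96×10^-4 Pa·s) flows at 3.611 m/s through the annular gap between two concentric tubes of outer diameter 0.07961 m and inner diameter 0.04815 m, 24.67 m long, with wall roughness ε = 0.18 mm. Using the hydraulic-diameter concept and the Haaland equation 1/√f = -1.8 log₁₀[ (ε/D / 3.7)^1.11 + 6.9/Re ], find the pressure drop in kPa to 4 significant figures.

ΔP ≈ 162.7 kPa

Hydraulic diameter D_h = 4A/P = D_o - D_i = 0.07961 - 0.04815 = 0.03146 m.
Re = ρVD_h/μ = 994.9·3.611·0.03146/0.000396 = 2.854e+05.
ε/D_h = 0.00018/0.03146 = 0.00572; Haaland gives 1/√f = -1.8 log₁₀[0.000759+2.42e-05] = 5.591, so f = 0.03199.
ΔP = f(L/D_h)(ρV²/2) = 0.03199·24.67/0.03146·6486 = 1.627e+05 Pa.
ΔP = 162.7 kPa.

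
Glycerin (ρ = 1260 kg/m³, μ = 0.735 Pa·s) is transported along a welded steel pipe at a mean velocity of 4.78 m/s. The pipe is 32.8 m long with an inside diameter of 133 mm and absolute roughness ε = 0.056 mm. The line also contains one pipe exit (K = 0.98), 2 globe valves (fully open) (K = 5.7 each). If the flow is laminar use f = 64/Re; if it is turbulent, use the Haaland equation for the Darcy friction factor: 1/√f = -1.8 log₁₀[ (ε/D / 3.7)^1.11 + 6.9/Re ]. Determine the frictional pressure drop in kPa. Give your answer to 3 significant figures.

ΔP ≈ 387 kPa

Reynolds number Re = ρVD/μ = 1260 · 4.78 · 0.133 / 0.735 = 1090.
Re < 2300 → laminar flow, so f = 64/Re = 64/1090 = 0.05872 (the turbulent correlation is not needed).
Total minor-loss coefficient ΣK = 1·0.98 + 2·5.7 = 12.4.
ΔP = [f·L/D + ΣK]·(ρV²/2) = [0.05872·32.8/0.133 + 12.4]·(1260·4.78²/2) = [14.48 + 12.4]·1.439e+04 = 3.867e+05 Pa.
ΔP = 3.867e+05 Pa = 387 kPa.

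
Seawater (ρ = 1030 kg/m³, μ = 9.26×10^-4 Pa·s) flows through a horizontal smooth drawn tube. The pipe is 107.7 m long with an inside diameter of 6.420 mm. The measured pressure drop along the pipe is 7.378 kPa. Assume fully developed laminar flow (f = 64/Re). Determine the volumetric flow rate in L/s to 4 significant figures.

For laminar flow, f = 64/Re with Re = ρVD/μ, so Darcy-Weisbach reduces to ΔP = 32μLV/D². Solving for V: V = ΔP·D²/(32μL) = 7378·(0.00642)²/(32·0.000926·107.7) = 0.09529 m/s.
Check: Re = ρVD/μ = 1030·0.09529·0.00642/0.000926 = 680.4 < 2300, so the laminar assumption holds.
Q = V·A = 0.09529·(π/4·0.00642²) = 3.085e-06 m³/s = 0.003085 L/s.

Q ≈ 0.003085 L/s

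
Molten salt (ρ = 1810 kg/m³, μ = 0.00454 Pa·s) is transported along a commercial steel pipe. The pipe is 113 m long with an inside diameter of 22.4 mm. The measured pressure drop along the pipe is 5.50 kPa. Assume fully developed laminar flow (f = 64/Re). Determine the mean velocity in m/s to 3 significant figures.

V ≈ 0.168 m/s

For laminar flow, f = 64/Re with Re = ρVD/μ, so Darcy-Weisbach reduces to ΔP = 32μLV/D². Solving for V: V = ΔP·D²/(32μL) = 5500·(0.0224)²/(32·0.00454·113) = 0.1681 m/s.
Check: Re = ρVD/μ = 1810·0.1681·0.0224/0.00454 = 1501 < 2300, so the laminar assumption holds.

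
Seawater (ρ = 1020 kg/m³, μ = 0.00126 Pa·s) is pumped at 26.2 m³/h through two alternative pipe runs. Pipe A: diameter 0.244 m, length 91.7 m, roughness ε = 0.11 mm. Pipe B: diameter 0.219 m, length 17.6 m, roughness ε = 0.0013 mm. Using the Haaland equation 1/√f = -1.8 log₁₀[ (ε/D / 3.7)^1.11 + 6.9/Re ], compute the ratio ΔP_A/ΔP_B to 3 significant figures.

Pipe A: V = Q/A = 0.007278/0.04676 = 0.1556 m/s; Re = 3.074e+04; ε/D = 0.000451; Haaland → f = 0.02423; ΔP_A = f(L/D)(ρV²/2) = 112.5 Pa.
Pipe B: V = Q/A = 0.007278/0.03767 = 0.1932 m/s; Re = 3.425e+04; ε/D = 5.94e-06; Haaland → f = 0.02261; ΔP_B = f(L/D)(ρV²/2) = 34.59 Pa.
ΔP_A/ΔP_B = 112.5/34.59 = 3.25.

ΔP_A/ΔP_B ≈ 3.25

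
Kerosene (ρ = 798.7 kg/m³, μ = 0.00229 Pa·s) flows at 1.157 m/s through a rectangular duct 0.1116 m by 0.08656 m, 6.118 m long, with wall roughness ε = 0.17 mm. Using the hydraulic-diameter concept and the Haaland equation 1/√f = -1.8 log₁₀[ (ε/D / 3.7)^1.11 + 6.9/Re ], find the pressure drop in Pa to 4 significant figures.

Hydraulic diameter D_h = 4A/P = 4·(0.1116·0.08656)/(2·(0.1116+0.08656)) = 0.03864/0.3963 = 0.0975 m.
Re = ρVD_h/μ = 798.7·1.157·0.0975/0.00229 = 3.934e+04.
ε/D_h = 0.00017/0.0975 = 0.00174; Haaland gives 1/√f = -1.8 log₁₀[0.000203+0.000175] = 6.16, so f = 0.02635.
ΔP = f(L/D_h)(ρV²/2) = 0.02635·6.118/0.0975·534.6 = 884.1 Pa.

ΔP ≈ 884.1 Pa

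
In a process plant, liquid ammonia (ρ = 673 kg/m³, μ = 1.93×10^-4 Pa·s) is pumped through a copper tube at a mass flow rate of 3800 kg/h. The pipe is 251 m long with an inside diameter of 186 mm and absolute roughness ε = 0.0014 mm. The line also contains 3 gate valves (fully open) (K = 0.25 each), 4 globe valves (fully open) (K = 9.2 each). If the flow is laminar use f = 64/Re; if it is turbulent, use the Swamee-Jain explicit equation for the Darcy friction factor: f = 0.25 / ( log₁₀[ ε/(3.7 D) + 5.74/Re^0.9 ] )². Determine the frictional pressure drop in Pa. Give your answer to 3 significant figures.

ṁ = 3800 kg/h = 3800/3600 = 1.056 kg/s.
A = πD²/4 = π(0.186)²/4 = 0.02717 m²; mean velocity V = ṁ/(ρA) = 1.056/(673 · 0.02717) = 0.05772 m/s.
Reynolds number Re = ρVD/μ = 673 · 0.05772 · 0.186 / 0.000193 = 3.744e+04.
Re > 4000 → turbulent. Relative roughness ε/D = 1.4e-06/0.186 = 7.53e-06. Swamee-Jain: f = 0.25/(log₁₀[7.53e-06/3.7 + 5.74/3.744e+04^0.9])² = 0.25/(log₁₀[2.03e-06 + 0.000439])² = 0.25/(-3.355)² = 0.02221.
Total minor-loss coefficient ΣK = 3·0.25 + 4·9.2 = 37.5.
ΔP = [f·L/D + ΣK]·(ρV²/2) = [0.02221·251/0.186 + 37.5]·(673·0.05772²/2) = [29.97 + 37.5]·1.121 = 75.7 Pa.

ΔP ≈ 75.7 Pa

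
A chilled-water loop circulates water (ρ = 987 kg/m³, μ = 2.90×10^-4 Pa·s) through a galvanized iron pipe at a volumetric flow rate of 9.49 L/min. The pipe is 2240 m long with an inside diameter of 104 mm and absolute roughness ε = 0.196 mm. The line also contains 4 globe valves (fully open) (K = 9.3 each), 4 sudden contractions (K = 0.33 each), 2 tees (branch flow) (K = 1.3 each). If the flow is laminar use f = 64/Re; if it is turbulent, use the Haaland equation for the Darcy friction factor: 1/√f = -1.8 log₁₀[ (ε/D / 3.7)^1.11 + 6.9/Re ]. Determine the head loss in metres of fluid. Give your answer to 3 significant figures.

h_f ≈ 0.0147 m

Q = 9.49 L/min = 9.49/60000 = 0.0001582 m³/s.
Cross-sectional area A = πD²/4 = π(0.104)²/4 = 0.008495 m²; mean velocity V = Q/A = 0.0001582/0.008495 = 0.01862 m/s.
Reynolds number Re = ρVD/μ = 987 · 0.01862 · 0.104 / 0.00029 = 6590.
Re > 4000 → turbulent. Relative roughness ε/D = 0.000196/0.104 = 0.00188. Haaland: 1/√f = -1.8 log₁₀[(0.00188/3.7)^1.11 + 6.9/6590] = -1.8 log₁₀[0.000221 + 0.00105] = 5.214, so f = 0.03678.
Total minor-loss coefficient ΣK = 4·9.3 + 4·0.33 + 2·1.3 = 41.1.
ΔP = [f·L/D + ΣK]·(ρV²/2) = [0.03678·2240/0.104 + 41.1]·(987·0.01862²/2) = [792.2 + 41.1]·0.1711 = 142.6 Pa.
Head loss h_f = ΔP/(ρg) = 142.6/(987·9.81) = 0.0147 m.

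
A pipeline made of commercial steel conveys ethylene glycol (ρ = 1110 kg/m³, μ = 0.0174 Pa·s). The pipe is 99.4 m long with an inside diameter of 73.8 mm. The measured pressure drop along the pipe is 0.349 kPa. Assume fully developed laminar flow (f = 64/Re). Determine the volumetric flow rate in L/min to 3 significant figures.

Q ≈ 8.81 L/min

For laminar flow, f = 64/Re with Re = ρVD/μ, so Darcy-Weisbach reduces to ΔP = 32μLV/D². Solving for V: V = ΔP·D²/(32μL) = 349·(0.0738)²/(32·0.0174·99.4) = 0.03434 m/s.
Check: Re = ρVD/μ = 1110·0.03434·0.0738/0.0174 = 161.7 < 2300, so the laminar assumption holds.
Q = V·A = 0.03434·(π/4·0.0738²) = 0.0001469 m³/s = 8.81 L/min.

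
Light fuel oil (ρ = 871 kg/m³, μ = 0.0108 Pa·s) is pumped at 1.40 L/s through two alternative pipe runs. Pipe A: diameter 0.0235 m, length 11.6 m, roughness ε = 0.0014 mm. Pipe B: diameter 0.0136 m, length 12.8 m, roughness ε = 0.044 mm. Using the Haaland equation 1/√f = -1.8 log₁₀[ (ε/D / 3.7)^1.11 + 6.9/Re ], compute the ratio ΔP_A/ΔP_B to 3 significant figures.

ΔP_A/ΔP_B ≈ 0.0601

Pipe A: V = Q/A = 0.0014/0.0004337 = 3.228 m/s; Re = 6117; ε/D = 5.96e-05; Haaland → f = 0.03557; ΔP_A = f(L/D)(ρV²/2) = 7.965e+04 Pa.
Pipe B: V = Q/A = 0.0014/0.0001453 = 9.637 m/s; Re = 1.057e+04; ε/D = 0.00324; Haaland → f = 0.03484; ΔP_B = f(L/D)(ρV²/2) = 1.326e+06 Pa.
ΔP_A/ΔP_B = 7.965e+04/1.326e+06 = 0.0601.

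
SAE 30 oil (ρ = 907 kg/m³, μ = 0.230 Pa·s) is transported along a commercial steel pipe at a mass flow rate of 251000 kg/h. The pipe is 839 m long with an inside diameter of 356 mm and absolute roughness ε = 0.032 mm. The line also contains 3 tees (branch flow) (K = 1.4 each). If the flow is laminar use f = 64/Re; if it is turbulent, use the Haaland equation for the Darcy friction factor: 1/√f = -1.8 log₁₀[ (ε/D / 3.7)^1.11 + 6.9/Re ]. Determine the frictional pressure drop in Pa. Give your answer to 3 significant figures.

ΔP ≈ 38800 Pa

ṁ = 251000 kg/h = 251000/3600 = 69.72 kg/s.
A = πD²/4 = π(0.356)²/4 = 0.09954 m²; mean velocity V = ṁ/(ρA) = 69.72/(907 · 0.09954) = 0.7723 m/s.
Reynolds number Re = ρVD/μ = 907 · 0.7723 · 0.356 / 0.23 = 1084.
Re < 2300 → laminar flow, so f = 64/Re = 64/1084 = 0.05903 (the turbulent correlation is not needed).
Total minor-loss coefficient ΣK = 3·1.4 = 4.2.
ΔP = [f·L/D + ΣK]·(ρV²/2) = [0.05903·839/0.356 + 4.2]·(907·0.7723²/2) = [139.1 + 4.2]·270.5 = 3.876e+04 Pa.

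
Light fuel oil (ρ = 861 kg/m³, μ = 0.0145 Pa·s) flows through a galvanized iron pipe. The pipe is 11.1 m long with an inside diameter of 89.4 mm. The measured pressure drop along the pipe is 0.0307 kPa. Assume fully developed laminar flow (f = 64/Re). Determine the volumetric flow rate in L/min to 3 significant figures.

For laminar flow, f = 64/Re with Re = ρVD/μ, so Darcy-Weisbach reduces to ΔP = 32μLV/D². Solving for V: V = ΔP·D²/(32μL) = 30.7·(0.0894)²/(32·0.0145·11.1) = 0.04764 m/s.
Check: Re = ρVD/μ = 861·0.04764·0.0894/0.0145 = 252.9 < 2300, so the laminar assumption holds.
Q = V·A = 0.04764·(π/4·0.0894²) = 0.000299 m³/s = 17.9 L/min.

Q ≈ 17.9 L/min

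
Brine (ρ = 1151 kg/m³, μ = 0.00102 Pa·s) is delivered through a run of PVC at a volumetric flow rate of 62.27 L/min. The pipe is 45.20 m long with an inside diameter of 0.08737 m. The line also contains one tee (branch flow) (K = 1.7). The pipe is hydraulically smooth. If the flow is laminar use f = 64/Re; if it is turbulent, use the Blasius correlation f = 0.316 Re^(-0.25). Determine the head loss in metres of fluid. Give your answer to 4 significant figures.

Q = 62.27 L/min = 62.27/60000 = 0.001038 m³/s.
Cross-sectional area A = πD²/4 = π(0.08737)²/4 = 0.005995 m²; mean velocity V = Q/A = 0.001038/0.005995 = 0.1731 m/s.
Reynolds number Re = ρVD/μ = 1151 · 0.1731 · 0.08737 / 0.00102 = 1.707e+04.
Re > 4000 → turbulent. Smooth-pipe (Blasius): f = 0.316 Re^(-0.25) = 0.316/(1.707e+04)^0.25 = 0.02765.
Total minor-loss coefficient ΣK = 1·1.7 = 1.7.
ΔP = [f·L/D + ΣK]·(ρV²/2) = [0.02765·45.2/0.08737 + 1.7]·(1151·0.1731²/2) = [14.3 + 1.7]·17.25 = 276 Pa.
Head loss h_f = ΔP/(ρg) = 276/(1151·9.81) = 0.02444 m.

h_f ≈ 0.02444 m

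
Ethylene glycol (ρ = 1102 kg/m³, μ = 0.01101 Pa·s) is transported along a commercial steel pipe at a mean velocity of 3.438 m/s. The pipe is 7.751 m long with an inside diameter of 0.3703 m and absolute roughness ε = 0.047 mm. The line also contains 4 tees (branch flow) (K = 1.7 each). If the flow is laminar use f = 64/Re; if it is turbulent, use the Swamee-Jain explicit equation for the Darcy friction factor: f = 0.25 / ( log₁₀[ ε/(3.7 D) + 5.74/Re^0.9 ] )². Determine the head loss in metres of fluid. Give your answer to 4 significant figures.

Reynolds number Re = ρVD/μ = 1102 · 3.438 · 0.3703 / 0.011 = 1.274e+05.
Re > 4000 → turbulent. Relative roughness ε/D = 4.7e-05/0.3703 = 0.000127. Swamee-Jain: f = 0.25/(log₁₀[0.000127/3.7 + 5.74/1.274e+05^0.9])² = 0.25/(log₁₀[3.43e-05 + 0.000146])² = 0.25/(-3.744)² = 0.01783.
Total minor-loss coefficient ΣK = 4·1.7 = 6.8.
ΔP = [f·L/D + ΣK]·(ρV²/2) = [0.01783·7.751/0.3703 + 6.8]·(1102·3.438²/2) = [0.3733 + 6.8]·6513 = 4.672e+04 Pa.
Head loss h_f = ΔP/(ρg) = 4.672e+04/(1102·9.81) = 4.321 m.

h_f ≈ 4.321 m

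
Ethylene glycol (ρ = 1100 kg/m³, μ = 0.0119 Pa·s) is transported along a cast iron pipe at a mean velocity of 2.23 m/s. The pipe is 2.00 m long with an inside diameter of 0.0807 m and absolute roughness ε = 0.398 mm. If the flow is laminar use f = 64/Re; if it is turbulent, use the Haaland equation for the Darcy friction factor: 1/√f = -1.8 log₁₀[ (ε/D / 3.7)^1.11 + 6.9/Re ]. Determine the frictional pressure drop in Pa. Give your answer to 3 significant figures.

Reynolds number Re = ρVD/μ = 1100 · 2.23 · 0.0807 / 0.0119 = 1.664e+04.
Re > 4000 → turbulent. Relative roughness ε/D = 0.000398/0.0807 = 0.00493. Haaland: 1/√f = -1.8 log₁₀[(0.00493/3.7)^1.11 + 6.9/1.664e+04] = -1.8 log₁₀[0.000643 + 0.000415] = 5.356, so f = 0.03486.
Darcy-Weisbach: ΔP = f(L/D)(ρV²/2) = 0.03486·(2/0.0807)·(1100·2.23²/2) = 0.03486·24.78·2735 = 2363 Pa.

ΔP ≈ 2360 Pa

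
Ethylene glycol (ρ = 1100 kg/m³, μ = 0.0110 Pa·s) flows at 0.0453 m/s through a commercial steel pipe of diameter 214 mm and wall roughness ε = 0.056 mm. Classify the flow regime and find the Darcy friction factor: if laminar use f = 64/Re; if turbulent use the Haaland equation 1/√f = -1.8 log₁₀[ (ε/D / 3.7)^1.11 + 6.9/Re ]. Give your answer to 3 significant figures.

f ≈ 0.0660

Re = ρVD/μ = 1100·0.0453·0.214/0.011 = 969.4.
Re < 2300 → laminar, so f = 64/Re = 0.06602 (roughness is irrelevant in laminar flow).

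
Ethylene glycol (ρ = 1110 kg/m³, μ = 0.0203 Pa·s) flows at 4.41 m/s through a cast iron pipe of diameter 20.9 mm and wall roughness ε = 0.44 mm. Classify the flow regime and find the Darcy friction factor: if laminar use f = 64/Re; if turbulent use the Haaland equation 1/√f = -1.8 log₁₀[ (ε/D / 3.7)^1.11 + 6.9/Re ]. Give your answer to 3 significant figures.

f ≈ 0.0565

Re = ρVD/μ = 1110·4.41·0.0209/0.0203 = 5040.
Re > 4000 → turbulent. ε/D = 0.00044/0.0209 = 0.0211; Haaland: 1/√f = -1.8 log₁₀[0.00322 + 0.00137] = 4.208, so f = 0.05646.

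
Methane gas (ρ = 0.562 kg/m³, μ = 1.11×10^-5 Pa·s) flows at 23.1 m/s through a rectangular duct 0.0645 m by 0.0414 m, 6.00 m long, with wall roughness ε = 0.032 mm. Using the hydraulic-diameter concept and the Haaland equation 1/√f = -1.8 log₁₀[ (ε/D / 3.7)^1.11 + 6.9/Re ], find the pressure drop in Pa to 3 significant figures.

ΔP ≈ 394 Pa

Hydraulic diameter D_h = 4A/P = 4·(0.0645·0.0414)/(2·(0.0645+0.0414)) = 0.01068/0.2118 = 0.05043 m.
Re = ρVD_h/μ = 0.562·23.1·0.05043/1.11e-05 = 5.898e+04.
ε/D_h = 3.2e-05/0.05043 = 0.000635; Haaland gives 1/√f = -1.8 log₁₀[6.61e-05+0.000117] = 6.727, so f = 0.0221.
ΔP = f(L/D_h)(ρV²/2) = 0.0221·6/0.05043·149.9 = 394.2 Pa.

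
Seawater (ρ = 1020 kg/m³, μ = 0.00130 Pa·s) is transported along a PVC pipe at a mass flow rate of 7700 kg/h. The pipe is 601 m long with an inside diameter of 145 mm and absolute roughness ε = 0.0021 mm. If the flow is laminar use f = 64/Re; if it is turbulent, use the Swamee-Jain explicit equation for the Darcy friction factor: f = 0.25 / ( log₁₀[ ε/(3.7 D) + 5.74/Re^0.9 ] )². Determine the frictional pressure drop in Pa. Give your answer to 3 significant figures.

ṁ = 7700 kg/h = 7700/3600 = 2.139 kg/s.
A = πD²/4 = π(0.145)²/4 = 0.01651 m²; mean velocity V = ṁ/(ρA) = 2.139/(1020 · 0.01651) = 0.127 m/s.
Reynolds number Re = ρVD/μ = 1020 · 0.127 · 0.145 / 0.0013 = 1.445e+04.
Re > 4000 → turbulent. Relative roughness ε/D = 2.1e-06/0.145 = 1.45e-05. Swamee-Jain: f = 0.25/(log₁₀[1.45e-05/3.7 + 5.74/1.445e+04^0.9])² = 0.25/(log₁₀[3.91e-06 + 0.00104])² = 0.25/(-2.983)² = 0.02809.
Darcy-Weisbach: ΔP = f(L/D)(ρV²/2) = 0.02809·(601/0.145)·(1020·0.127²/2) = 0.02809·4145·8.224 = 957.5 Pa.

ΔP ≈ 958 Pa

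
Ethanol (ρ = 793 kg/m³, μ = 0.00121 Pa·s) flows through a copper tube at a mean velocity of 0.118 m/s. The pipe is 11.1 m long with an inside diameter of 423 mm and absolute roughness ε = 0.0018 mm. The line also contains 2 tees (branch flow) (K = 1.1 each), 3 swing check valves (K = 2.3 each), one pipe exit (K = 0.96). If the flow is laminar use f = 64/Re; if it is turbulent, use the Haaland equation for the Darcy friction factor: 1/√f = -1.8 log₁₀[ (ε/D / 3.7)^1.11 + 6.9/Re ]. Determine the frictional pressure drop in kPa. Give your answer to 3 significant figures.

Reynolds number Re = ρVD/μ = 793 · 0.118 · 0.423 / 0.00121 = 3.271e+04.
Re > 4000 → turbulent. Relative roughness ε/D = 1.8e-06/0.423 = 4.26e-06. Haaland: 1/√f = -1.8 log₁₀[(4.26e-06/3.7)^1.11 + 6.9/3.271e+04] = -1.8 log₁₀[2.56e-07 + 0.000211] = 6.616, so f = 0.02285.
Total minor-loss coefficient ΣK = 2·1.1 + 3·2.3 + 1·0.96 = 10.1.
ΔP = [f·L/D + ΣK]·(ρV²/2) = [0.02285·11.1/0.423 + 10.1]·(793·0.118²/2) = [0.5996 + 10.1]·5.521 = 58.85 Pa.
ΔP = 58.85 Pa = 0.0589 kPa.

ΔP ≈ 0.0589 kPa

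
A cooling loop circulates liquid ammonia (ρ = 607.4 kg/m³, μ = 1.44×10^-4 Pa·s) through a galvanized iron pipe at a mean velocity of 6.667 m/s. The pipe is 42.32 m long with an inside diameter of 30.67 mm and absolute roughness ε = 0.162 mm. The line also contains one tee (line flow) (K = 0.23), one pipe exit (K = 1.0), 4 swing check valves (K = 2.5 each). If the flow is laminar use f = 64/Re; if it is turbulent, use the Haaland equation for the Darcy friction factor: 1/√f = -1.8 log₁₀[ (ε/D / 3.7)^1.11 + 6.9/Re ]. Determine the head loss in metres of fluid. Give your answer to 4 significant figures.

h_f ≈ 122.5 m

Reynolds number Re = ρVD/μ = 607.4 · 6.667 · 0.03067 / 0.000144 = 8.625e+05.
Re > 4000 → turbulent. Relative roughness ε/D = 0.000162/0.03067 = 0.00528. Haaland: 1/√f = -1.8 log₁₀[(0.00528/3.7)^1.11 + 6.9/8.625e+05] = -1.8 log₁₀[0.000694 + 8e-06] = 5.676, so f = 0.03104.
Total minor-loss coefficient ΣK = 1·0.23 + 1·1 + 4·2.5 = 11.2.
ΔP = [f·L/D + ΣK]·(ρV²/2) = [0.03104·42.32/0.03067 + 11.2]·(607.4·6.667²/2) = [42.83 + 11.2]·1.35e+04 = 7.297e+05 Pa.
Head loss h_f = ΔP/(ρg) = 7.297e+05/(607.4·9.81) = 122.5 m.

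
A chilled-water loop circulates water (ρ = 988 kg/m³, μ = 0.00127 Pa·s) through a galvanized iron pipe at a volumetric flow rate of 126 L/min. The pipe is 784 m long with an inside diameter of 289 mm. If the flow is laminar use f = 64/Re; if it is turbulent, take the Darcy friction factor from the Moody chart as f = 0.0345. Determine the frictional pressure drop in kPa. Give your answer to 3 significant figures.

ΔP ≈ 0.0474 kPa

Q = 126 L/min = 126/60000 = 0.0021 m³/s.
Cross-sectional area A = πD²/4 = π(0.289)²/4 = 0.0656 m²; mean velocity V = Q/A = 0.0021/0.0656 = 0.03201 m/s.
Reynolds number Re = ρVD/μ = 988 · 0.03201 · 0.289 / 0.00127 = 7198.
Re > 4000 → turbulent; use the Moody-chart value f = 0.0345.
Darcy-Weisbach: ΔP = f(L/D)(ρV²/2) = 0.0345·(784/0.289)·(988·0.03201²/2) = 0.0345·2713·0.5063 = 47.38 Pa.
ΔP = 47.38 Pa = 0.0474 kPa.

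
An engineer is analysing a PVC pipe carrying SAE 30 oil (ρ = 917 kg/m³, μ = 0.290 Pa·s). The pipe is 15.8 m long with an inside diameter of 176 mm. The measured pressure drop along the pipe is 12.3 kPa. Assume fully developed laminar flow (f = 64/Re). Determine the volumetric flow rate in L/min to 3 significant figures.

For laminar flow, f = 64/Re with Re = ρVD/μ, so Darcy-Weisbach reduces to ΔP = 32μLV/D². Solving for V: V = ΔP·D²/(32μL) = 1.23e+04·(0.176)²/(32·0.29·15.8) = 2.599 m/s.
Check: Re = ρVD/μ = 917·2.599·0.176/0.29 = 1446 < 2300, so the laminar assumption holds.
Q = V·A = 2.599·(π/4·0.176²) = 0.06322 m³/s = 3790 L/min.

Q ≈ 3790 L/min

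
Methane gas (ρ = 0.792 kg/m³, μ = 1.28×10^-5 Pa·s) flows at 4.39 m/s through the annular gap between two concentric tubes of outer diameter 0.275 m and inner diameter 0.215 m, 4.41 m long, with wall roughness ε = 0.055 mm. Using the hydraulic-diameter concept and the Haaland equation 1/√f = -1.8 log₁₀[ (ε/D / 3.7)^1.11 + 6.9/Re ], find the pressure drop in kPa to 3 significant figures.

ΔP ≈ 0.0161 kPa

Hydraulic diameter D_h = 4A/P = D_o - D_i = 0.275 - 0.215 = 0.06 m.
Re = ρVD_h/μ = 0.792·4.39·0.06/1.28e-05 = 1.63e+04.
ε/D_h = 5.5e-05/0.06 = 0.000917; Haaland gives 1/√f = -1.8 log₁₀[9.94e-05+0.000423] = 5.907, so f = 0.02866.
ΔP = f(L/D_h)(ρV²/2) = 0.02866·4.41/0.06·7.632 = 16.08 Pa.
ΔP = 0.0161 kPa.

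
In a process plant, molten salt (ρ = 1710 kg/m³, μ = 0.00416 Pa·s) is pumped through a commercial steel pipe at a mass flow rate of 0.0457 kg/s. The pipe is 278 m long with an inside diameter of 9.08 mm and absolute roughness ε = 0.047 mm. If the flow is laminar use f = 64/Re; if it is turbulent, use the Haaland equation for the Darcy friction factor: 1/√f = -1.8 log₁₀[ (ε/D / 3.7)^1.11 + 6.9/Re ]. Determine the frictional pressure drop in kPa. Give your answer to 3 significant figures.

ΔP ≈ 185 kPa

A = πD²/4 = π(0.00908)²/4 = 6.475e-05 m²; mean velocity V = ṁ/(ρA) = 0.0457/(1710 · 6.475e-05) = 0.4127 m/s.
Reynolds number Re = ρVD/μ = 1710 · 0.4127 · 0.00908 / 0.00416 = 1540.
Re < 2300 → laminar flow, so f = 64/Re = 64/1540 = 0.04155 (the turbulent correlation is not needed).
Darcy-Weisbach: ΔP = f(L/D)(ρV²/2) = 0.04155·(278/0.00908)·(1710·0.4127²/2) = 0.04155·3.062e+04·145.6 = 1.853e+05 Pa.
ΔP = 1.853e+05 Pa = 185 kPa.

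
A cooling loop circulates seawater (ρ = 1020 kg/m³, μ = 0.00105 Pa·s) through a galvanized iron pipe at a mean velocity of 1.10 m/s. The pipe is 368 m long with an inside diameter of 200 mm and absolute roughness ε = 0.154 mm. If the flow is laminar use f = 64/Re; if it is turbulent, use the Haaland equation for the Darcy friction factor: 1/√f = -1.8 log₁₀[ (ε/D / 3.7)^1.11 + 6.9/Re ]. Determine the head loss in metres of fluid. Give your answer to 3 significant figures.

Reynolds number Re = ρVD/μ = 1020 · 1.1 · 0.2 / 0.00105 = 2.137e+05.
Re > 4000 → turbulent. Relative roughness ε/D = 0.000154/0.2 = 0.00077. Haaland: 1/√f = -1.8 log₁₀[(0.00077/3.7)^1.11 + 6.9/2.137e+05] = -1.8 log₁₀[8.19e-05 + 3.23e-05] = 7.096, so f = 0.01986.
Darcy-Weisbach: ΔP = f(L/D)(ρV²/2) = 0.01986·(368/0.2)·(1020·1.1²/2) = 0.01986·1840·617.1 = 2.255e+04 Pa.
Head loss h_f = ΔP/(ρg) = 2.255e+04/(1020·9.81) = 2.25 m.

h_f ≈ 2.25 m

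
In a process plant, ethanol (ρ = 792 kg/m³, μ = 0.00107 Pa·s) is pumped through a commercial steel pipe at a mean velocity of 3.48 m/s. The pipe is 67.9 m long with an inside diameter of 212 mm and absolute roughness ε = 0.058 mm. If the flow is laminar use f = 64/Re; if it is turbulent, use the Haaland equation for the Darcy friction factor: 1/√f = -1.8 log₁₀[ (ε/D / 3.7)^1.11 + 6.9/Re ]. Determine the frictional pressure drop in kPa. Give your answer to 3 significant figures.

Reynolds number Re = ρVD/μ = 792 · 3.48 · 0.212 / 0.00107 = 5.461e+05.
Re > 4000 → turbulent. Relative roughness ε/D = 5.8e-05/0.212 = 0.000274. Haaland: 1/√f = -1.8 log₁₀[(0.000274/3.7)^1.11 + 6.9/5.461e+05] = -1.8 log₁₀[2.6e-05 + 1.26e-05] = 7.944, so f = 0.01585.
Darcy-Weisbach: ΔP = f(L/D)(ρV²/2) = 0.01585·(67.9/0.212)·(792·3.48²/2) = 0.01585·320.3·4796 = 2.434e+04 Pa.
ΔP = 2.434e+04 Pa = 24.3 kPa.

ΔP ≈ 24.3 kPa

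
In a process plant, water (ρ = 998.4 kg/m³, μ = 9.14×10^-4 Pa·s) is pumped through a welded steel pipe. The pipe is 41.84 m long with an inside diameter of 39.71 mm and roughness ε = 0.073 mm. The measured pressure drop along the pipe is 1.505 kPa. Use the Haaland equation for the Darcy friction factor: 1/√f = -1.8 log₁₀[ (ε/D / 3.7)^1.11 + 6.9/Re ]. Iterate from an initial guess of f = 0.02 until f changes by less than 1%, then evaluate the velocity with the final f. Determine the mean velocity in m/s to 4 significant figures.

Rearranging Darcy-Weisbach: V = √(2·ΔP·D/(f·L·ρ)). With ε/D = 7.3e-05/0.03971 = 0.00184, iterate starting from f = 0.02:
  f = 0.02 → V = √(2·1505·0.03971/(0.02·41.84·998.4)) = 0.3782 m/s; Re = ρVD/μ = 1.641e+04; f → 0.0302
  f = 0.0302 → V = 0.3078 m/s; Re = 1.335e+04; f → 0.03139
  f = 0.03139 → V = 0.3019 m/s; Re = 1.31e+04; f → 0.03151
Converged (Δf/f < 1%). With the final f = 0.03151: V = √(2·1505·0.03971/(0.03151·41.84·998.4)) = 0.3013 m/s.

V ≈ 0.3013 m/s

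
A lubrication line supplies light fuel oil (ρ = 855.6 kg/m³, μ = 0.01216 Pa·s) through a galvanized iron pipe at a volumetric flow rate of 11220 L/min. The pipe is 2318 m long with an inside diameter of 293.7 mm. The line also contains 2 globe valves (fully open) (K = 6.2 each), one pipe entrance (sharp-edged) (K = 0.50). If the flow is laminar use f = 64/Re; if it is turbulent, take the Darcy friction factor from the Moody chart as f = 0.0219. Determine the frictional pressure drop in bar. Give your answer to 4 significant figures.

ΔP ≈ 6.054 bar

Q = 11220 L/min = 11220/60000 = 0.187 m³/s.
Cross-sectional area A = πD²/4 = π(0.2937)²/4 = 0.06775 m²; mean velocity V = Q/A = 0.187/0.06775 = 2.76 m/s.
Reynolds number Re = ρVD/μ = 855.6 · 2.76 · 0.2937 / 0.0122 = 5.704e+04.
Re > 4000 → turbulent; use the Moody-chart value f = 0.0219.
Total minor-loss coefficient ΣK = 2·6.2 + 1·0.5 = 12.9.
ΔP = [f·L/D + ΣK]·(ρV²/2) = [0.0219·2318/0.2937 + 12.9]·(855.6·2.76²/2) = [172.8 + 12.9]·3259 = 6.054e+05 Pa.
ΔP = 6.054e+05 Pa = 6.054 bar.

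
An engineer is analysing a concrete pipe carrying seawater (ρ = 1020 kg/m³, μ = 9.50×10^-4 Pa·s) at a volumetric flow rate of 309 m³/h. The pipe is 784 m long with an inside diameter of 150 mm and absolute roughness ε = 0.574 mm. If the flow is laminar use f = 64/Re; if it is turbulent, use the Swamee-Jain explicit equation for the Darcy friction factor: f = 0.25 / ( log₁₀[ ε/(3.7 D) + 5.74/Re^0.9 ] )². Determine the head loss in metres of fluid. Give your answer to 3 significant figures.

Q = 309 m³/h = 309/3600 = 0.08583 m³/s.
Cross-sectional area A = πD²/4 = π(0.15)²/4 = 0.01767 m²; mean velocity V = Q/A = 0.08583/0.01767 = 4.857 m/s.
Reynolds number Re = ρVD/μ = 1020 · 4.857 · 0.15 / 0.00095 = 7.823e+05.
Re > 4000 → turbulent. Relative roughness ε/D = 0.000574/0.15 = 0.00383. Swamee-Jain: f = 0.25/(log₁₀[0.00383/3.7 + 5.74/7.823e+05^0.9])² = 0.25/(log₁₀[0.00103 + 2.85e-05])² = 0.25/(-2.974)² = 0.02827.
Darcy-Weisbach: ΔP = f(L/D)(ρV²/2) = 0.02827·(784/0.15)·(1020·4.857²/2) = 0.02827·5227·1.203e+04 = 1.778e+06 Pa.
Head loss h_f = ΔP/(ρg) = 1.778e+06/(1020·9.81) = 178 m.

h_f ≈ 178 m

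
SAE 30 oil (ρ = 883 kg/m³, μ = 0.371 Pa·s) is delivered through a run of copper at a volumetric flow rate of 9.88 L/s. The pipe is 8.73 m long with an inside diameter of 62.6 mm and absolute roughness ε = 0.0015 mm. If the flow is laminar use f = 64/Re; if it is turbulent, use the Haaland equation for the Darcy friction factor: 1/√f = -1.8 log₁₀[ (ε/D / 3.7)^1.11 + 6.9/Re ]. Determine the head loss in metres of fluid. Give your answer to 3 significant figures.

h_f ≈ 9.80 m

Q = 9.88 L/s = 9.88/1000 = 0.00988 m³/s.
Cross-sectional area A = πD²/4 = π(0.0626)²/4 = 0.003078 m²; mean velocity V = Q/A = 0.00988/0.003078 = 3.21 m/s.
Reynolds number Re = ρVD/μ = 883 · 3.21 · 0.0626 / 0.371 = 478.3.
Re < 2300 → laminar flow, so f = 64/Re = 64/478.3 = 0.1338 (the turbulent correlation is not needed).
Darcy-Weisbach: ΔP = f(L/D)(ρV²/2) = 0.1338·(8.73/0.0626)·(883·3.21²/2) = 0.1338·139.5·4550 = 8.49e+04 Pa.
Head loss h_f = ΔP/(ρg) = 8.49e+04/(883·9.81) = 9.80 m.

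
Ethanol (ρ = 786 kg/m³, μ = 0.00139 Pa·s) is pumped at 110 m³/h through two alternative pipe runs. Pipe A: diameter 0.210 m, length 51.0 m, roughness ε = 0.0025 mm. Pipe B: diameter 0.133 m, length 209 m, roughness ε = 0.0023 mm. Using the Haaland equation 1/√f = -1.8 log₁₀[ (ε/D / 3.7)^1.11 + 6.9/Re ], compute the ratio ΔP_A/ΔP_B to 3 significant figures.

ΔP_A/ΔP_B ≈ 0.0272

Pipe A: V = Q/A = 0.03056/0.03464 = 0.8822 m/s; Re = 1.048e+05; ε/D = 1.19e-05; Haaland → f = 0.0177; ΔP_A = f(L/D)(ρV²/2) = 1315 Pa.
Pipe B: V = Q/A = 0.03056/0.01389 = 2.199 m/s; Re = 1.654e+05; ε/D = 1.73e-05; Haaland → f = 0.01618; ΔP_B = f(L/D)(ρV²/2) = 4.834e+04 Pa.
ΔP_A/ΔP_B = 1315/4.834e+04 = 0.0272.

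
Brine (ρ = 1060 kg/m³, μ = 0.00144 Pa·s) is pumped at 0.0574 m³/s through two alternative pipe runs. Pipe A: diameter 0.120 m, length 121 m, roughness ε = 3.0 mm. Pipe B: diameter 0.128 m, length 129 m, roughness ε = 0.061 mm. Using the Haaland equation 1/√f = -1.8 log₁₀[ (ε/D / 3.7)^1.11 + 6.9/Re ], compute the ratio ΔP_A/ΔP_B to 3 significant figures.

Pipe A: V = Q/A = 0.0574/0.01131 = 5.075 m/s; Re = 4.483e+05; ε/D = 0.025; Haaland → f = 0.05326; ΔP_A = f(L/D)(ρV²/2) = 7.332e+05 Pa.
Pipe B: V = Q/A = 0.0574/0.01287 = 4.461 m/s; Re = 4.203e+05; ε/D = 0.000477; Haaland → f = 0.01758; ΔP_B = f(L/D)(ρV²/2) = 1.868e+05 Pa.
ΔP_A/ΔP_B = 7.332e+05/1.868e+05 = 3.92.

ΔP_A/ΔP_B ≈ 3.92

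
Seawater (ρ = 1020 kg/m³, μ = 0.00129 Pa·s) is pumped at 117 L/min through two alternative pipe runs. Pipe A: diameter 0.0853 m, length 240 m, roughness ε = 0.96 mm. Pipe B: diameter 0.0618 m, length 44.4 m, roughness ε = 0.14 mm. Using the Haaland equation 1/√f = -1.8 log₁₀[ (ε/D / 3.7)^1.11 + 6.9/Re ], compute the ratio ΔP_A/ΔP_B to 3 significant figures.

ΔP_A/ΔP_B ≈ 1.60

Pipe A: V = Q/A = 0.00195/0.005715 = 0.3412 m/s; Re = 2.301e+04; ε/D = 0.0113; Haaland → f = 0.04173; ΔP_A = f(L/D)(ρV²/2) = 6973 Pa.
Pipe B: V = Q/A = 0.00195/0.003 = 0.6501 m/s; Re = 3.177e+04; ε/D = 0.00227; Haaland → f = 0.02815; ΔP_B = f(L/D)(ρV²/2) = 4359 Pa.
ΔP_A/ΔP_B = 6973/4359 = 1.60.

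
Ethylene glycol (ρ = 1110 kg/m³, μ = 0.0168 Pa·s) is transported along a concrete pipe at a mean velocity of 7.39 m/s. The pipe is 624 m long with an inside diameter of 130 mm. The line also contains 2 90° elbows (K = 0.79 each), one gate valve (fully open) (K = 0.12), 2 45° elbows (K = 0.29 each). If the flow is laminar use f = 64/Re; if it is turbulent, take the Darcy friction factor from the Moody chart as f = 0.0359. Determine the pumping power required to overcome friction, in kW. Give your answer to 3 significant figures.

P ≈ 519 kW

Reynolds number Re = ρVD/μ = 1110 · 7.39 · 0.13 / 0.0168 = 6.347e+04.
Re > 4000 → turbulent; use the Moody-chart value f = 0.0359.
Total minor-loss coefficient ΣK = 2·0.79 + 1·0.12 + 2·0.29 = 2.28.
ΔP = [f·L/D + ΣK]·(ρV²/2) = [0.0359·624/0.13 + 2.28]·(1110·7.39²/2) = [172.3 + 2.28]·3.031e+04 = 5.292e+06 Pa.
Q = V·A = 7.39·0.01327 = 0.09809 m³/s.
Pumping power P = QΔP = 0.09809·5.292e+06 = 519100 W = 519 kW.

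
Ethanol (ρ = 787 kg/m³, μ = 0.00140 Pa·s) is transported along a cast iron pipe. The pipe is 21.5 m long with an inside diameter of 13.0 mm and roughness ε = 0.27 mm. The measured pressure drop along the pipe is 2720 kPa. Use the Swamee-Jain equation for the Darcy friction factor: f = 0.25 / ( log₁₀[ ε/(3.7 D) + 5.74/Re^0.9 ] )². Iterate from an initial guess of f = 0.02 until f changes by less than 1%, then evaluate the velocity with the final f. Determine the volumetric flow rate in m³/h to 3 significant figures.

Q ≈ 4.36 m³/h

Rearranging Darcy-Weisbach: V = √(2·ΔP·D/(f·L·ρ)). With ε/D = 0.00027/0.013 = 0.0208, iterate starting from f = 0.02:
  f = 0.02 → V = √(2·2.72e+06·0.013/(0.02·21.5·787)) = 14.46 m/s; Re = ρVD/μ = 1.056e+05; f → 0.04993
  f = 0.04993 → V = 9.149 m/s; Re = 6.686e+04; f → 0.05022
Converged (Δf/f < 1%). With the final f = 0.05022: V = √(2·2.72e+06·0.013/(0.05022·21.5·787)) = 9.122 m/s.
Q = V·A = 9.122·(π/4·0.013²) = 0.001211 m³/s = 4.36 m³/h.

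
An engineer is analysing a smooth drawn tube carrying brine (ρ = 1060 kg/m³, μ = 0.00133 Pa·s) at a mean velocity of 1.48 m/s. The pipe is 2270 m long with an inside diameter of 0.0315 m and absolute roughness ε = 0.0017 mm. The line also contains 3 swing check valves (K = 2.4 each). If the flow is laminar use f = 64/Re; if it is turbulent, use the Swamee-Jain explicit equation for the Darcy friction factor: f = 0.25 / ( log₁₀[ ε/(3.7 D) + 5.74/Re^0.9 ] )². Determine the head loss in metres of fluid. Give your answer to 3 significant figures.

Reynolds number Re = ρVD/μ = 1060 · 1.48 · 0.0315 / 0.00133 = 3.716e+04.
Re > 4000 → turbulent. Relative roughness ε/D = 1.7e-06/0.0315 = 5.4e-05. Swamee-Jain: f = 0.25/(log₁₀[5.4e-05/3.7 + 5.74/3.716e+04^0.9])² = 0.25/(log₁₀[1.46e-05 + 0.000442])² = 0.25/(-3.34)² = 0.02241.
Total minor-loss coefficient ΣK = 3·2.4 = 7.2.
ΔP = [f·L/D + ΣK]·(ρV²/2) = [0.02241·2270/0.0315 + 7.2]·(1060·1.48²/2) = [1615 + 7.2]·1161 = 1.883e+06 Pa.
Head loss h_f = ΔP/(ρg) = 1.883e+06/(1060·9.81) = 181 m.

h_f ≈ 181 m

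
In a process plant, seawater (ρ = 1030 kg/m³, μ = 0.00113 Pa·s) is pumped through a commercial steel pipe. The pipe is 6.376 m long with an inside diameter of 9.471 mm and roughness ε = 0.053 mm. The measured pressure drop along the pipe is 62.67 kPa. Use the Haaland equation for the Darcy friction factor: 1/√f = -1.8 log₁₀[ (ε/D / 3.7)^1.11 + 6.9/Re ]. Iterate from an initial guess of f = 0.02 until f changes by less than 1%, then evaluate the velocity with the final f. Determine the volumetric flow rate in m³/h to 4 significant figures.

Q ≈ 0.5748 m³/h

Rearranging Darcy-Weisbach: V = √(2·ΔP·D/(f·L·ρ)). With ε/D = 5.3e-05/0.009471 = 0.0056, iterate starting from f = 0.02:
  f = 0.02 → V = √(2·6.267e+04·0.009471/(0.02·6.376·1030)) = 3.006 m/s; Re = ρVD/μ = 2.595e+04; f → 0.03436
  f = 0.03436 → V = 2.294 m/s; Re = 1.98e+04; f → 0.03515
  f = 0.03515 → V = 2.268 m/s; Re = 1.958e+04; f → 0.03519
Converged (Δf/f < 1%). With the final f = 0.03519: V = √(2·6.267e+04·0.009471/(0.03519·6.376·1030)) = 2.266 m/s.
Q = V·A = 2.266·(π/4·0.009471²) = 0.0001597 m³/s = 0.5748 m³/h.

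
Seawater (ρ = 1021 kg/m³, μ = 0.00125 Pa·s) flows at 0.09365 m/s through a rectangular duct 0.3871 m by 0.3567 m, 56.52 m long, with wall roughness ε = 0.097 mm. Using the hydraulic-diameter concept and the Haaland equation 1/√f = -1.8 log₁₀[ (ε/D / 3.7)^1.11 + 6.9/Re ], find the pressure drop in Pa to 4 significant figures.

Hydraulic diameter D_h = 4A/P = 4·(0.3871·0.3567)/(2·(0.3871+0.3567)) = 0.5523/1.488 = 0.3713 m.
Re = ρVD_h/μ = 1021·0.09365·0.3713/0.00125 = 2.84e+04.
ε/D_h = 9.7e-05/0.3713 = 0.000261; Haaland gives 1/√f = -1.8 log₁₀[2.47e-05+0.000243] = 6.43, so f = 0.02418.
ΔP = f(L/D_h)(ρV²/2) = 0.02418·56.52/0.3713·4.477 = 16.48 Pa.

ΔP ≈ 16.48 Pa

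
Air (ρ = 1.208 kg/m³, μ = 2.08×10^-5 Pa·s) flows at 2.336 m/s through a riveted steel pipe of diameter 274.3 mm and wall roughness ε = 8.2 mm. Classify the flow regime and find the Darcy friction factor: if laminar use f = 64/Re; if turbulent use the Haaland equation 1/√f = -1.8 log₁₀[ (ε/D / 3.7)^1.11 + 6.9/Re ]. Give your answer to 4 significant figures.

f ≈ 0.05803

Re = ρVD/μ = 1.208·2.336·0.2743/2.08e-05 = 3.721e+04.
Re > 4000 → turbulent. ε/D = 0.0082/0.2743 = 0.0299; Haaland: 1/√f = -1.8 log₁₀[0.00476 + 0.000185] = 4.151, so f = 0.05803.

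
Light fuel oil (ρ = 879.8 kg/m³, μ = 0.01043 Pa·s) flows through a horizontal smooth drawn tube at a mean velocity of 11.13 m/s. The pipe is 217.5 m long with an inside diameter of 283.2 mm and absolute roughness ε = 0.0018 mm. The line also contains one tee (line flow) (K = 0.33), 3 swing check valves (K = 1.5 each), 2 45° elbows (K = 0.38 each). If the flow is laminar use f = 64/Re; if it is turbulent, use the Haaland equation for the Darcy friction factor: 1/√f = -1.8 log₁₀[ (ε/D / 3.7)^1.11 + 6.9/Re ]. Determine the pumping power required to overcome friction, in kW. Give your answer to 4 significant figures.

Reynolds number Re = ρVD/μ = 879.8 · 11.13 · 0.2832 / 0.0104 = 2.659e+05.
Re > 4000 → turbulent. Relative roughness ε/D = 1.8e-06/0.2832 = 6.36e-06. Haaland: 1/√f = -1.8 log₁₀[(6.36e-06/3.7)^1.11 + 6.9/2.659e+05] = -1.8 log₁₀[3.99e-07 + 2.6e-05] = 8.243, so f = 0.01472.
Total minor-loss coefficient ΣK = 1·0.33 + 3·1.5 + 2·0.38 = 5.59.
ΔP = [f·L/D + ΣK]·(ρV²/2) = [0.01472·217.5/0.2832 + 5.59]·(879.8·11.13²/2) = [11.3 + 5.59]·5.449e+04 = 9.206e+05 Pa.
Q = V·A = 11.13·0.06299 = 0.7011 m³/s.
Pumping power P = QΔP = 0.7011·9.206e+05 = 645440 W = 645.4 kW.

P ≈ 645.4 kW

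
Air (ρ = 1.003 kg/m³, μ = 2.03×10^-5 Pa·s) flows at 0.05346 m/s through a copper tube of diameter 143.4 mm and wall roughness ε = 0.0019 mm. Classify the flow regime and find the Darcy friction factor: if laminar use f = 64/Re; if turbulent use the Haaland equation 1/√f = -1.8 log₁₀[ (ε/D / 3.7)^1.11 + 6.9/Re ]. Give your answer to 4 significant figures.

Re = ρVD/μ = 1.003·0.05346·0.1434/2.03e-05 = 378.8.
Re < 2300 → laminar, so f = 64/Re = 0.169 (roughness is irrelevant in laminar flow).

f ≈ 0.1690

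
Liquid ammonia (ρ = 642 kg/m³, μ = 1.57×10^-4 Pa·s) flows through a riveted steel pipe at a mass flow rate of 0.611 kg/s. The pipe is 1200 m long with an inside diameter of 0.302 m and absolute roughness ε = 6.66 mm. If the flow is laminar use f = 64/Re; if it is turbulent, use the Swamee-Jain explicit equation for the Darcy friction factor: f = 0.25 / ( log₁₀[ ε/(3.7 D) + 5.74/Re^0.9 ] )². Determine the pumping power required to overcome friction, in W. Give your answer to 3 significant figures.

P ≈ 0.0115 W

A = πD²/4 = π(0.302)²/4 = 0.07163 m²; mean velocity V = ṁ/(ρA) = 0.611/(642 · 0.07163) = 0.01329 m/s.
Reynolds number Re = ρVD/μ = 642 · 0.01329 · 0.302 / 0.000157 = 1.641e+04.
Re > 4000 → turbulent. Relative roughness ε/D = 0.00666/0.302 = 0.0221. Swamee-Jain: f = 0.25/(log₁₀[0.0221/3.7 + 5.74/1.641e+04^0.9])² = 0.25/(log₁₀[0.00596 + 0.000923])² = 0.25/(-2.162)² = 0.05348.
Darcy-Weisbach: ΔP = f(L/D)(ρV²/2) = 0.05348·(1200/0.302)·(642·0.01329²/2) = 0.05348·3974·0.05666 = 12.04 Pa.
Q = ṁ/ρ = 0.611/642 = 0.0009517 m³/s.
Pumping power P = QΔP = 0.0009517·12.04 = 0.01146 W = 0.0115 W.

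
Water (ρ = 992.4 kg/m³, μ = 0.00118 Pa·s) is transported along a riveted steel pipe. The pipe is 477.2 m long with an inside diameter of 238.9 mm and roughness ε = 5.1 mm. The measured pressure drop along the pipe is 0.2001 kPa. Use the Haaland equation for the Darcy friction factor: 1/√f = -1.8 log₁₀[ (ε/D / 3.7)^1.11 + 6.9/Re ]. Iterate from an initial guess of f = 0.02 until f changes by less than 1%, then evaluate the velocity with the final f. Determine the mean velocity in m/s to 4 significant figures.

V ≈ 0.06182 m/s

Rearranging Darcy-Weisbach: V = √(2·ΔP·D/(f·L·ρ)). With ε/D = 0.0051/0.2389 = 0.0213, iterate starting from f = 0.02:
  f = 0.02 → V = √(2·200.1·0.2389/(0.02·477.2·992.4)) = 0.1005 m/s; Re = ρVD/μ = 2.019e+04; f → 0.05176
  f = 0.05176 → V = 0.06245 m/s; Re = 1.255e+04; f → 0.0528
  f = 0.0528 → V = 0.06183 m/s; Re = 1.242e+04; f → 0.05283
Converged (Δf/f < 1%). With the final f = 0.05283: V = √(2·200.1·0.2389/(0.05283·477.2·992.4)) = 0.06182 m/s.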